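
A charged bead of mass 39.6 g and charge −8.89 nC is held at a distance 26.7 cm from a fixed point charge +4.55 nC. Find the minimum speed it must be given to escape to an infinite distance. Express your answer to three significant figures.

To just escape, total mechanical energy must reach zero at infinity: ½mv²_min + U = 0, so ½mv²_min = −U = |kQq|/r.
|U| = |kQq|/r = (8.99×10⁹ N·m²/C²)(4.55×10⁻⁹)(8.89×10⁻⁹)/(0.267) = 1.36×10⁻⁶ J.
v_min = √(2|U|/m) = √(2·1.36×10⁻⁶/0.0396) = 8.29×10⁻³ m/s.

8.29×10⁻³ m/s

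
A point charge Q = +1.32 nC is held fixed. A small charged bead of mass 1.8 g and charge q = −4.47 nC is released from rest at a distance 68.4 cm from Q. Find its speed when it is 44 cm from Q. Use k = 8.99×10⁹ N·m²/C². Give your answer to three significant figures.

6.91×10⁻³ m/s

Only the electrostatic force acts, so mechanical energy is conserved: ½mv² = U₁ − U₂ = kQq(1/r₁ − 1/r₂).
U₁ − U₂ = (8.99×10⁹ N·m²/C²)(1.32×10⁻⁹ C)(-4.47×10⁻⁹ C)(1/0.684 − 1/0.440) = 4.30×10⁻⁸ J.
v = √(2·4.30×10⁻⁸/1.80×10⁻³) = 6.91×10⁻³ m/s.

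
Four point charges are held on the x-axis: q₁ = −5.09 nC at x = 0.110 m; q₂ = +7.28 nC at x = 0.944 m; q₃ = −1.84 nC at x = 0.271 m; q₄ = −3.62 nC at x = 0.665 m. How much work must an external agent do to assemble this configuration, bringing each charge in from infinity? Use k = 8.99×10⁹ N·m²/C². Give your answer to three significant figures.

The work to assemble the configuration equals its total potential energy, U = Σ kqᵢqⱼ/rᵢⱼ over all pairs.
Pair separations: r₁₂ = 0.834 m, r₁₃ = 0.161 m, r₁₄ = 0.555 m, r₂₃ = 0.673 m, r₂₄ = 0.279 m, r₃₄ = 0.394 m.
Summing all 6 pair terms gives U = -4.54×10⁻⁷ J.

-4.54×10⁻⁷ J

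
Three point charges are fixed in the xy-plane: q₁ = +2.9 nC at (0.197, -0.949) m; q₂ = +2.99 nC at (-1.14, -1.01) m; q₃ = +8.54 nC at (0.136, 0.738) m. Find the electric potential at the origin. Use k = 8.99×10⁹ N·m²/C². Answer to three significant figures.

147 V

Electric potential is a scalar, so the contributions from each charge add algebraically: V = Σ kqᵢ/rᵢ.
Distances from the field point to each charge: r₁ = 0.969 m, r₂ = 1.52 m, r₃ = 0.750 m.
V = k[(2.90×10⁻⁹)/(0.969) + (2.99×10⁻⁹)/(1.52) + (8.54×10⁻⁹)/(0.750)] = 147 V.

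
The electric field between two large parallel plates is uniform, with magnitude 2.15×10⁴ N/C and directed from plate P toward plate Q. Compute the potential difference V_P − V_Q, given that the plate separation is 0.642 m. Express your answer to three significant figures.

1.38×10⁴ V

In a uniform field, potential decreases in the direction of E: ΔV = −E·d for a displacement d parallel to E.
Going from Q to P is a displacement of 0.642 m opposite to the field, so V_P − V_Q = +Ed = 1.38×10⁴ V.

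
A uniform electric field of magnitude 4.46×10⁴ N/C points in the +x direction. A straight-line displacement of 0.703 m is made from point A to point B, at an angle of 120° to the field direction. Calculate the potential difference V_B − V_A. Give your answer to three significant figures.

1.57×10⁴ V

Only the component of displacement along E changes the potential: ΔV = −E·d·cosθ.
ΔV = −(4.46×10⁴ V/m)(0.703 m)cos120° = 1.57×10⁴ V.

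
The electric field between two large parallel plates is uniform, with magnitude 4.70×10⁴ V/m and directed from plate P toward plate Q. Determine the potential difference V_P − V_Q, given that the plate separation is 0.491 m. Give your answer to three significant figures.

In a uniform field, potential decreases in the direction of E: ΔV = −E·d for a displacement d parallel to E.
Going from Q to P is a displacement of 0.491 m opposite to the field, so V_P − V_Q = +Ed = 2.31×10⁴ V.

2.31×10⁴ V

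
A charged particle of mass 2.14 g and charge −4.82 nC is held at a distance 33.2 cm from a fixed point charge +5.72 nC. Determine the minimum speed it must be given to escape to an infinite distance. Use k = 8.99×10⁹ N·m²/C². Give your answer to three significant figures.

0.0264 m/s

To just escape, total mechanical energy must reach zero at infinity: ½mv²_min + U = 0, so ½mv²_min = −U = |kQq|/r.
|U| = |kQq|/r = (8.99×10⁹ N·m²/C²)(5.72×10⁻⁹)(4.82×10⁻⁹)/(0.332) = 7.47×10⁻⁷ J.
v_min = √(2|U|/m) = √(2·7.47×10⁻⁷/2.14×10⁻³) = 0.0264 m/s.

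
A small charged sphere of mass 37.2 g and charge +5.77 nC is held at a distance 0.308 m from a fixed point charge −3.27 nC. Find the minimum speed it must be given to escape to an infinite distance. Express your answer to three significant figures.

5.44×10⁻³ m/s

To just escape, total mechanical energy must reach zero at infinity: ½mv²_min + U = 0, so ½mv²_min = −U = |kQq|/r.
|U| = |kQq|/r = (8.99×10⁹ N·m²/C²)(3.27×10⁻⁹)(5.77×10⁻⁹)/(0.308) = 5.51×10⁻⁷ J.
v_min = √(2|U|/m) = √(2·5.51×10⁻⁷/0.0372) = 5.44×10⁻³ m/s.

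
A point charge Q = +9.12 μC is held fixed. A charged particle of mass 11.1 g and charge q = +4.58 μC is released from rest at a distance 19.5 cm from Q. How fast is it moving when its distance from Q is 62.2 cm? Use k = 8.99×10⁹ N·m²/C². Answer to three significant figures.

Only the electrostatic force acts, so mechanical energy is conserved: ½mv² = U₁ − U₂ = kQq(1/r₁ − 1/r₂).
U₁ − U₂ = (8.99×10⁹ N·m²/C²)(9.12×10⁻⁶ C)(4.58×10⁻⁶ C)(1/0.195 − 1/0.622) = 1.32 J.
v = √(2·1.32/0.0111) = 15.4 m/s.

15.4 m/s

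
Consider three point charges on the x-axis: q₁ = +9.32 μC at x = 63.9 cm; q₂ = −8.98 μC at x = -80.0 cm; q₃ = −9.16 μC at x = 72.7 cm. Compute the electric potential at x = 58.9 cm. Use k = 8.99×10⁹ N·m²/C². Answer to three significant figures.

1.02×10⁶ V

Electric potential is a scalar, so the contributions from each charge add algebraically: V = Σ kqᵢ/rᵢ.
Distances from the field point to each charge: r₁ = 0.0500 m, r₂ = 1.39 m, r₃ = 0.138 m.
V = k[(9.32×10⁻⁶)/(0.0500) + (-8.98×10⁻⁶)/(1.39) + (-9.16×10⁻⁶)/(0.138)] = 1.02×10⁶ V.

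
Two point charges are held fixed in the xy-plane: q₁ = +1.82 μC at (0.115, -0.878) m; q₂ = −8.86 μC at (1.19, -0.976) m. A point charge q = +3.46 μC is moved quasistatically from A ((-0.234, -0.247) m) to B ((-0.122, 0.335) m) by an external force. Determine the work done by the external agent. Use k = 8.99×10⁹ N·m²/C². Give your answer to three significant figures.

-9.02×10⁻³ J

For quasistatic motion the external work equals the change in potential energy: W_ext = qΔV = q(V_B − V_A).
At A: distances to the source charges are 0.721 m, 1.60 m; V_A = Σ kqᵢ/rᵢ = -2.71×10⁴ V.
At B: distances to the source charges are 1.24 m, 1.85 m; V_B = Σ kqᵢ/rᵢ = -2.97×10⁴ V.
ΔV = V_B − V_A = -2610 V.
W_ext = qΔV = (3.46×10⁻⁶ C)(-2610 V) = -9.02×10⁻³ J.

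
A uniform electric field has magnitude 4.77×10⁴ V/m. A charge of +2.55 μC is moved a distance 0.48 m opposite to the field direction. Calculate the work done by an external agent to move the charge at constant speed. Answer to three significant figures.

0.0584 J

The potential change for a displacement 0.48 m opposite to the field direction is ΔV = +Ed = 2.29×10⁴ V.
W_ext = qΔV = 0.0584 J.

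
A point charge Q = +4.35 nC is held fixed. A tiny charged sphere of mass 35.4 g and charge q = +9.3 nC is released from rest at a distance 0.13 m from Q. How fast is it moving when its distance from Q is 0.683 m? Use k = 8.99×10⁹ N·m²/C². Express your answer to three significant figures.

Only the electrostatic force acts, so mechanical energy is conserved: ½mv² = U₁ − U₂ = kQq(1/r₁ − 1/r₂).
U₁ − U₂ = (8.99×10⁹ N·m²/C²)(4.35×10⁻⁹ C)(9.30×10⁻⁹ C)(1/0.130 − 1/0.683) = 2.27×10⁻⁶ J.
v = √(2·2.27×10⁻⁶/0.0354) = 0.0113 m/s.

0.0113 m/s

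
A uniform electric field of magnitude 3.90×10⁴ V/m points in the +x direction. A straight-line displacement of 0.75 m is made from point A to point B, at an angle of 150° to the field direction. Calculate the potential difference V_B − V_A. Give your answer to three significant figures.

2.53×10⁴ V

Only the component of displacement along E changes the potential: ΔV = −E·d·cosθ.
ΔV = −(3.90×10⁴ V/m)(0.750 m)cos150° = 2.53×10⁴ V.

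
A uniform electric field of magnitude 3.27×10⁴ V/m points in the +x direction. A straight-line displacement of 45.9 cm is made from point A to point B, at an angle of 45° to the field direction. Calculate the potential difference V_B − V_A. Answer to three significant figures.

-1.06×10⁴ V

Only the component of displacement along E changes the potential: ΔV = −E·d·cosθ.
ΔV = −(3.27×10⁴ V/m)(0.459 m)cos45° = -1.06×10⁴ V.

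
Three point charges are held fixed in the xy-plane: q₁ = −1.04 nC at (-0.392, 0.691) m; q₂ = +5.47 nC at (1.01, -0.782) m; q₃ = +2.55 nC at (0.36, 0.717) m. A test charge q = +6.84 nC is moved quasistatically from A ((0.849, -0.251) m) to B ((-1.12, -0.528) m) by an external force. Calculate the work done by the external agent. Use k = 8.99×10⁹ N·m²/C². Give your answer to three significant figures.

For quasistatic motion the external work equals the change in potential energy: W_ext = qΔV = q(V_B − V_A).
At A: distances to the source charges are 1.56 m, 0.555 m, 1.08 m; V_A = Σ kqᵢ/rᵢ = 104 V.
At B: distances to the source charges are 1.42 m, 2.15 m, 1.93 m; V_B = Σ kqᵢ/rᵢ = 28.2 V.
ΔV = V_B − V_A = -75.6 V.
W_ext = qΔV = (6.84×10⁻⁹ C)(-75.6 V) = -5.17×10⁻⁷ J.

-5.17×10⁻⁷ J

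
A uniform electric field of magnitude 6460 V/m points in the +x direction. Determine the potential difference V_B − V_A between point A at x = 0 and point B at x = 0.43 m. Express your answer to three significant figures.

-2780 V

In a uniform field, potential decreases in the direction of E: V_B − V_A = −E·Δx.
V_B − V_A = −(6460 V/m)(0.430 m) = -2780 V.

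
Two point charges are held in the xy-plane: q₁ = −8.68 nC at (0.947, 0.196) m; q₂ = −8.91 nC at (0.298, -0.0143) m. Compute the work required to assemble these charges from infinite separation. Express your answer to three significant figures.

1.02×10⁻⁶ J

The assembly work is the sum of pairwise potential energies, U = Σ_{i<j} kqᵢqⱼ/rᵢⱼ.
Pair separations: r₁₂ = 0.682 m.
U = (1.02×10⁻⁶) = 1.02×10⁻⁶ J.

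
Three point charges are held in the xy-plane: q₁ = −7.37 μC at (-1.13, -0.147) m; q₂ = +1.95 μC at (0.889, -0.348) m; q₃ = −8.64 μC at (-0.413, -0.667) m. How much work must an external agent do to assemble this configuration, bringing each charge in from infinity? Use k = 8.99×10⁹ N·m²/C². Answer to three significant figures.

0.470 J

The work to assemble the configuration equals its total potential energy, U = Σ kqᵢqⱼ/rᵢⱼ over all pairs.
Pair separations: r₁₂ = 2.03 m, r₁₃ = 0.886 m, r₂₃ = 1.34 m.
U = (-0.0637) + (0.646) + (-0.113) = 0.470 J.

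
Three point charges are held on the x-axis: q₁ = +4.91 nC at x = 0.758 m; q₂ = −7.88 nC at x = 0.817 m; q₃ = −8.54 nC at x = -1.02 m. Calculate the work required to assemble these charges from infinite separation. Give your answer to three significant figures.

-5.78×10⁻⁶ J

The assembly work is the sum of pairwise potential energies, U = Σ_{i<j} kqᵢqⱼ/rᵢⱼ.
Pair separations: r₁₂ = 0.0590 m, r₁₃ = 1.78 m, r₂₃ = 1.84 m.
U = (-5.90×10⁻⁶) + (-2.12×10⁻⁷) + (3.29×10⁻⁷) = -5.78×10⁻⁶ J.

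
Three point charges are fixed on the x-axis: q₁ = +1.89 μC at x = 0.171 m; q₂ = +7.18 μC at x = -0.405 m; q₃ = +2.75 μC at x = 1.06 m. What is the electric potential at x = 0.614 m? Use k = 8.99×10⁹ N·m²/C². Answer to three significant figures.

The total potential is the scalar sum of each charge's contribution, V = Σ kqᵢ/rᵢ.
Distances from the field point to each charge: r₁ = 0.443 m, r₂ = 1.02 m, r₃ = 0.446 m.
V = k[(1.89×10⁻⁶)/(0.443) + (7.18×10⁻⁶)/(1.02) + (2.75×10⁻⁶)/(0.446)] = 1.57×10⁵ V.

1.57×10⁵ V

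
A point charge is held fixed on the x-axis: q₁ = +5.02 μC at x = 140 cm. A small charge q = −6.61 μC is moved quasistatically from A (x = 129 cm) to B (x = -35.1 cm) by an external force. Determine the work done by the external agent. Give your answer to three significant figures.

For quasistatic motion the external work equals the change in potential energy: W_ext = qΔV = q(V_B − V_A).
At A: distance to the source charge is 0.110 m; V_A = kq₁/r = 4.10×10⁵ V.
At B: distance to the source charge is 1.75 m; V_B = kq₁/r = 2.58×10⁴ V.
ΔV = V_B − V_A = -3.84×10⁵ V.
W_ext = qΔV = (-6.61×10⁻⁶ C)(-3.84×10⁵ V) = 2.54 J.

2.54 J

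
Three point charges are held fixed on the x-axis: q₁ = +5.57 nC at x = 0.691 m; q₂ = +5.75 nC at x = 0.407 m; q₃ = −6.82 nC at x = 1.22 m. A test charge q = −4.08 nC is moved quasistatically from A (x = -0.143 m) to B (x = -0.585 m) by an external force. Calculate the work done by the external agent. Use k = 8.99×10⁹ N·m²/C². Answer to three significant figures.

2.11×10⁻⁷ J

For quasistatic motion the external work equals the change in potential energy: W_ext = qΔV = q(V_B − V_A).
At A: distances to the source charges are 0.834 m, 0.550 m, 1.36 m; V_A = Σ kqᵢ/rᵢ = 109 V.
At B: distances to the source charges are 1.28 m, 0.992 m, 1.80 m; V_B = Σ kqᵢ/rᵢ = 57.4 V.
ΔV = V_B − V_A = -51.7 V.
W_ext = qΔV = (-4.08×10⁻⁹ C)(-51.7 V) = 2.11×10⁻⁷ J.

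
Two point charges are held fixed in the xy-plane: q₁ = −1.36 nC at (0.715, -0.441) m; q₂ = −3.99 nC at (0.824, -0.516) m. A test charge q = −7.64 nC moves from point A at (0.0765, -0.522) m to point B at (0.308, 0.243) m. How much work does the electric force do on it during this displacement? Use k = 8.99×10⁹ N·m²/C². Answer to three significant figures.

9.58×10⁻⁸ J

The work done by the electric force is W_field = −ΔU = −q(V_B − V_A) = q(V_A − V_B).
At A: distances to the source charges are 0.644 m, 0.748 m; V_A = Σ kqᵢ/rᵢ = -67.0 V.
At B: distances to the source charges are 0.796 m, 0.918 m; V_B = Σ kqᵢ/rᵢ = -54.4 V.
ΔV = V_B − V_A = 12.5 V.
W_field = −qΔV = −(-7.64×10⁻⁹ C)(12.5 V) = 9.58×10⁻⁸ J.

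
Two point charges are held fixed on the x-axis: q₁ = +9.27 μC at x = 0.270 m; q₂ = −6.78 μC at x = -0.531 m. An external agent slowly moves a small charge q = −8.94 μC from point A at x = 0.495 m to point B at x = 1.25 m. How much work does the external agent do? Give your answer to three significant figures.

For quasistatic motion the external work equals the change in potential energy: W_ext = qΔV = q(V_B − V_A).
At A: distances to the source charges are 0.225 m, 1.03 m; V_A = Σ kqᵢ/rᵢ = 3.11×10⁵ V.
At B: distances to the source charges are 0.980 m, 1.78 m; V_B = Σ kqᵢ/rᵢ = 5.08×10⁴ V.
ΔV = V_B − V_A = -2.60×10⁵ V.
W_ext = qΔV = (-8.94×10⁻⁶ C)(-2.60×10⁵ V) = 2.33 J.

2.33 J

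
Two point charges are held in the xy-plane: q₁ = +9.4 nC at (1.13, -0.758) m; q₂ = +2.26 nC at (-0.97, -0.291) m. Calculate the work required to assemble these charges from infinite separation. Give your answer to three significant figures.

The assembly work is the sum of pairwise potential energies, U = Σ_{i<j} kqᵢqⱼ/rᵢⱼ.
Pair separations: r₁₂ = 2.15 m.
U = (8.88×10⁻⁸) = 8.88×10⁻⁸ J.

8.88×10⁻⁸ J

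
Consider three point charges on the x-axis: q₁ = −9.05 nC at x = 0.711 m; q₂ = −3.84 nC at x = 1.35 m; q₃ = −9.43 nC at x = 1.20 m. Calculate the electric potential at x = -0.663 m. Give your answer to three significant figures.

-122 V

The total potential is the scalar sum of each charge's contribution, V = Σ kqᵢ/rᵢ.
Distances from the field point to each charge: r₁ = 1.37 m, r₂ = 2.01 m, r₃ = 1.86 m.
V = k[(-9.05×10⁻⁹)/(1.37) + (-3.84×10⁻⁹)/(2.01) + (-9.43×10⁻⁹)/(1.86)] = -122 V.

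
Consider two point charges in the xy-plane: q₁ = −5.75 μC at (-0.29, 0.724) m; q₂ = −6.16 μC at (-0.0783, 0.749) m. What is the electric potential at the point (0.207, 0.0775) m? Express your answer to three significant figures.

-1.39×10⁵ V

Electric potential is a scalar, so the contributions from each charge add algebraically: V = Σ kqᵢ/rᵢ.
Distances from the field point to each charge: r₁ = 0.815 m, r₂ = 0.730 m.
V = k[(-5.75×10⁻⁶)/(0.815) + (-6.16×10⁻⁶)/(0.730)] = -1.39×10⁵ V.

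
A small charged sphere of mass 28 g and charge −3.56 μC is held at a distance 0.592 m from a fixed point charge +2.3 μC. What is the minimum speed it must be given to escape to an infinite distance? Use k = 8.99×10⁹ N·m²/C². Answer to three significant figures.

To just escape, total mechanical energy must reach zero at infinity: ½mv²_min + U = 0, so ½mv²_min = −U = |kQq|/r.
|U| = |kQq|/r = (8.99×10⁹ N·m²/C²)(2.30×10⁻⁶)(3.56×10⁻⁶)/(0.592) = 0.124 J.
v_min = √(2|U|/m) = √(2·0.124/0.0280) = 2.98 m/s.

2.98 m/s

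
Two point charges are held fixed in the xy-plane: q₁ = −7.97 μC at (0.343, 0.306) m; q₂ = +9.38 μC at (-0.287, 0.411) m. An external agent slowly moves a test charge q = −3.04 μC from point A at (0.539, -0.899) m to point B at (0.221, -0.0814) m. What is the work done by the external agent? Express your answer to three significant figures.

0.161 J

For quasistatic motion the external work equals the change in potential energy: W_ext = qΔV = q(V_B − V_A).
At A: distances to the source charges are 1.22 m, 1.55 m; V_A = Σ kqᵢ/rᵢ = -4240 V.
At B: distances to the source charges are 0.406 m, 0.707 m; V_B = Σ kqᵢ/rᵢ = -5.72×10⁴ V.
ΔV = V_B − V_A = -5.30×10⁴ V.
W_ext = qΔV = (-3.04×10⁻⁶ C)(-5.30×10⁴ V) = 0.161 J.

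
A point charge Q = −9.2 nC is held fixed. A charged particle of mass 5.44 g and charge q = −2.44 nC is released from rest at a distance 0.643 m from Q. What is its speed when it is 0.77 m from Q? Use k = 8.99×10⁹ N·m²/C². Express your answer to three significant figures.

4.36×10⁻³ m/s

Only the electrostatic force acts, so mechanical energy is conserved: ½mv² = U₁ − U₂ = kQq(1/r₁ − 1/r₂).
U₁ − U₂ = (8.99×10⁹ N·m²/C²)(-9.20×10⁻⁹ C)(-2.44×10⁻⁹ C)(1/0.643 − 1/0.770) = 5.18×10⁻⁸ J.
v = √(2·5.18×10⁻⁸/5.44×10⁻³) = 4.36×10⁻³ m/s.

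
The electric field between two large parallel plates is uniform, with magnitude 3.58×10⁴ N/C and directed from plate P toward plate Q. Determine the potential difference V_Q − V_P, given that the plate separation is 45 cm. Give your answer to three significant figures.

-1.61×10⁴ V

In a uniform field, potential decreases in the direction of E: ΔV = −E·d for a displacement d parallel to E.
Going from P to Q is a displacement of 45 cm along the field, so V_Q − V_P = −Ed = -1.61×10⁴ V.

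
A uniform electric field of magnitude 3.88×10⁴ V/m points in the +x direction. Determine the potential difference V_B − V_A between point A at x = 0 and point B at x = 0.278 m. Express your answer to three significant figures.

-1.08×10⁴ V

In a uniform field, potential decreases in the direction of E: V_B − V_A = −E·Δx.
V_B − V_A = −(3.88×10⁴ V/m)(0.278 m) = -1.08×10⁴ V.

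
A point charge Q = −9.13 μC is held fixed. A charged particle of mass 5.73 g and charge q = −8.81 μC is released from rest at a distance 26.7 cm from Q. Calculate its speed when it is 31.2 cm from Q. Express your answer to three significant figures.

Only the electrostatic force acts, so mechanical energy is conserved: ½mv² = U₁ − U₂ = kQq(1/r₁ − 1/r₂).
U₁ − U₂ = (8.99×10⁹ N·m²/C²)(-9.13×10⁻⁶ C)(-8.81×10⁻⁶ C)(1/0.267 − 1/0.312) = 0.391 J.
v = √(2·0.391/5.73×10⁻³) = 11.7 m/s.

11.7 m/s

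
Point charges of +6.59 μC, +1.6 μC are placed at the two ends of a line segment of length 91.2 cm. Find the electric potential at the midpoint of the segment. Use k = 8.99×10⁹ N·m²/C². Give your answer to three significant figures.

1.61×10⁵ V

Electric potential is a scalar, so the contributions from each charge add algebraically: V = Σ kqᵢ/rᵢ.
Each charge is 0.456 m from the midpoint.
V = k[(6.59×10⁻⁶)/(0.456) + (1.60×10⁻⁶)/(0.456)] = 1.61×10⁵ V.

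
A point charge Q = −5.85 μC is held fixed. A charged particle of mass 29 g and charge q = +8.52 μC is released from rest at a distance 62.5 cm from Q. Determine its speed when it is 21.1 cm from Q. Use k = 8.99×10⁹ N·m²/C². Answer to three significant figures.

9.85 m/s

Only the electrostatic force acts, so mechanical energy is conserved: ½mv² = U₁ − U₂ = kQq(1/r₁ − 1/r₂).
U₁ − U₂ = (8.99×10⁹ N·m²/C²)(-5.85×10⁻⁶ C)(8.52×10⁻⁶ C)(1/0.625 − 1/0.211) = 1.41 J.
v = √(2·1.41/0.0290) = 9.85 m/s.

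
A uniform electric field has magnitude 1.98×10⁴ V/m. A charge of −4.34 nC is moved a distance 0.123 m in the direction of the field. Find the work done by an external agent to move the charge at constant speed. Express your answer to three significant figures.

The potential change for a displacement 0.123 m in the direction of the field is ΔV = −Ed = -2440 V.
W_ext = qΔV = 1.06×10⁻⁵ J.

1.06×10⁻⁵ J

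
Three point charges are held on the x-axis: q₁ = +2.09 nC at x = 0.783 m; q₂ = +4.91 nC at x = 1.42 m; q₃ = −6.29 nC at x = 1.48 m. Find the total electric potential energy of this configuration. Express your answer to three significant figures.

The assembly work is the sum of pairwise potential energies, U = Σ_{i<j} kqᵢqⱼ/rᵢⱼ.
Pair separations: r₁₂ = 0.637 m, r₁₃ = 0.697 m, r₂₃ = 0.0600 m.
U = (1.45×10⁻⁷) + (-1.70×10⁻⁷) + (-4.63×10⁻⁶) = -4.65×10⁻⁶ J.

-4.65×10⁻⁶ J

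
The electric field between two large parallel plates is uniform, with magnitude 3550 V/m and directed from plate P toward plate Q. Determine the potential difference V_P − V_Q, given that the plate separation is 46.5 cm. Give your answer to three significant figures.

1650 V

In a uniform field, potential decreases in the direction of E: ΔV = −E·d for a displacement d parallel to E.
Going from Q to P is a displacement of 46.5 cm opposite to the field, so V_P − V_Q = +Ed = 1650 V.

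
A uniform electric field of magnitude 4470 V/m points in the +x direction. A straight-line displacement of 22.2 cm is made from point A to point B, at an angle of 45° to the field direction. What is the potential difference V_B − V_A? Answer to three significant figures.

-702 V

Only the component of displacement along E changes the potential: ΔV = −E·d·cosθ.
ΔV = −(4470 V/m)(0.222 m)cos45° = -702 V.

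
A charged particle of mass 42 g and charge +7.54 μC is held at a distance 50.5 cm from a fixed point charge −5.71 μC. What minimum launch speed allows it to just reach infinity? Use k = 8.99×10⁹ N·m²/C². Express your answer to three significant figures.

To just escape, total mechanical energy must reach zero at infinity: ½mv²_min + U = 0, so ½mv²_min = −U = |kQq|/r.
|U| = |kQq|/r = (8.99×10⁹ N·m²/C²)(5.71×10⁻⁶)(7.54×10⁻⁶)/(0.505) = 0.766 J.
v_min = √(2|U|/m) = √(2·0.766/0.0420) = 6.04 m/s.

6.04 m/s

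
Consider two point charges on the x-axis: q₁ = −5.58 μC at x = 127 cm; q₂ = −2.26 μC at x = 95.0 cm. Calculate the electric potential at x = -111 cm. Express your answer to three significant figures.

The total potential is the scalar sum of each charge's contribution, V = Σ kqᵢ/rᵢ.
Distances from the field point to each charge: r₁ = 2.38 m, r₂ = 2.06 m.
V = k[(-5.58×10⁻⁶)/(2.38) + (-2.26×10⁻⁶)/(2.06)] = -3.09×10⁴ V.

-3.09×10⁴ V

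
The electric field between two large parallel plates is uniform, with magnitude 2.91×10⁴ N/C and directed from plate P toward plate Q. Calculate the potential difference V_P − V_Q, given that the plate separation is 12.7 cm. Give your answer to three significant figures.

3700 V

In a uniform field, potential decreases in the direction of E: ΔV = −E·d for a displacement d parallel to E.
Going from Q to P is a displacement of 12.7 cm opposite to the field, so V_P − V_Q = +Ed = 3700 V.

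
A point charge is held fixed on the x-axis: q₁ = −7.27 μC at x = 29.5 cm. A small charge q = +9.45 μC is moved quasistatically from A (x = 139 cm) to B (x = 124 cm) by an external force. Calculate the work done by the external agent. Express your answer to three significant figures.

-0.0895 J

For quasistatic motion the external work equals the change in potential energy: W_ext = qΔV = q(V_B − V_A).
At A: distance to the source charge is 1.09 m; V_A = kq₁/r = -5.97×10⁴ V.
At B: distance to the source charge is 0.945 m; V_B = kq₁/r = -6.92×10⁴ V.
ΔV = V_B − V_A = -9470 V.
W_ext = qΔV = (9.45×10⁻⁶ C)(-9470 V) = -0.0895 J.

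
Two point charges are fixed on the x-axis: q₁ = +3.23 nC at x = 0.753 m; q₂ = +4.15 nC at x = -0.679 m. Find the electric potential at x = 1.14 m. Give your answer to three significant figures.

The total potential is the scalar sum of each charge's contribution, V = Σ kqᵢ/rᵢ.
Distances from the field point to each charge: r₁ = 0.387 m, r₂ = 1.82 m.
V = k[(3.23×10⁻⁹)/(0.387) + (4.15×10⁻⁹)/(1.82)] = 95.5 V.

95.5 V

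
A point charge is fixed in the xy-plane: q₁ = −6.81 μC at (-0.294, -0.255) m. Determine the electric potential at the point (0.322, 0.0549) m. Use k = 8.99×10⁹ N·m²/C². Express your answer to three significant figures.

The total potential is the scalar sum of each charge's contribution, V = Σ kqᵢ/rᵢ.
Distances from the field point to each charge: r₁ = 0.690 m.
V = k[(-6.81×10⁻⁶)/(0.690)] = -8.88×10⁴ V.

-8.88×10⁴ V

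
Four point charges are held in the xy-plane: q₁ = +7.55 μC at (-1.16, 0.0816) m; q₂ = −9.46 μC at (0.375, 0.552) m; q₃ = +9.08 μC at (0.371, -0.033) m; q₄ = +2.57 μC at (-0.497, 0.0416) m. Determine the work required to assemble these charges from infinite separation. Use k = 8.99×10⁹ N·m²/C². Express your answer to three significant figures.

The assembly work is the sum of pairwise potential energies, U = Σ_{i<j} kqᵢqⱼ/rᵢⱼ.
Pair separations: r₁₂ = 1.61 m, r₁₃ = 1.54 m, r₁₄ = 0.664 m, r₂₃ = 0.585 m, r₂₄ = 1.01 m, r₃₄ = 0.871 m.
Summing all 6 pair terms gives U = -1.03 J.

-1.03 J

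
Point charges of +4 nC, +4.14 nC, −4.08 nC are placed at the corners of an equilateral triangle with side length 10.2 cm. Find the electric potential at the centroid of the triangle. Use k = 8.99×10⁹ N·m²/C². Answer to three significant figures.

620 V

Electric potential is a scalar, so the contributions from each charge add algebraically: V = Σ kqᵢ/rᵢ.
The distance from each vertex to the centroid is a/√3 = 0.0589 m.
V = k[(4.00×10⁻⁹)/(0.0589) + (4.14×10⁻⁹)/(0.0589) + (-4.08×10⁻⁹)/(0.0589)] = 620 V.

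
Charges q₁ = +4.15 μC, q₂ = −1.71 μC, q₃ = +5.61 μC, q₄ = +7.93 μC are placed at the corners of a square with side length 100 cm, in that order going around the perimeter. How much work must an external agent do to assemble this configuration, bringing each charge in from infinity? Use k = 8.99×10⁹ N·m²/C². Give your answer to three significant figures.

The assembly work is the sum of pairwise potential energies, U = Σ_{i<j} kqᵢqⱼ/rᵢⱼ.
The four side pairs have separation 1.00 m and the two diagonal pairs 1.41 m.
Summing all 6 pair terms gives U = 0.608 J.

0.608 J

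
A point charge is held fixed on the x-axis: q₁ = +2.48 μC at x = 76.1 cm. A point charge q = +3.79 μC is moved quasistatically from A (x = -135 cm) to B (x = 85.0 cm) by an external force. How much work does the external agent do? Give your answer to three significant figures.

0.909 J

For quasistatic motion the external work equals the change in potential energy: W_ext = qΔV = q(V_B − V_A).
At A: distance to the source charge is 2.11 m; V_A = kq₁/r = 1.06×10⁴ V.
At B: distance to the source charge is 0.0890 m; V_B = kq₁/r = 2.51×10⁵ V.
ΔV = V_B − V_A = 2.40×10⁵ V.
W_ext = qΔV = (3.79×10⁻⁶ C)(2.40×10⁵ V) = 0.909 J.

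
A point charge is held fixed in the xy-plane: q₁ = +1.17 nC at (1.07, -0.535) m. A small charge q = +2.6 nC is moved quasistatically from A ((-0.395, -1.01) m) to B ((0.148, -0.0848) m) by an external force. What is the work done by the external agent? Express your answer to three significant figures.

8.90×10⁻⁹ J

For quasistatic motion the external work equals the change in potential energy: W_ext = qΔV = q(V_B − V_A).
At A: distance to the source charge is 1.54 m; V_A = kq₁/r = 6.83 V.
At B: distance to the source charge is 1.03 m; V_B = kq₁/r = 10.3 V.
ΔV = V_B − V_A = 3.42 V.
W_ext = qΔV = (2.60×10⁻⁹ C)(3.42 V) = 8.90×10⁻⁹ J.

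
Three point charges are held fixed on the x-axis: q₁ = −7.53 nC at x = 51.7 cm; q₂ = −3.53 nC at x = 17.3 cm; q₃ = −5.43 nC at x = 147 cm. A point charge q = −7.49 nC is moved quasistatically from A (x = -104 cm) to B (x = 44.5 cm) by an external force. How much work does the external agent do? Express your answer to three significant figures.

7.61×10⁻⁶ J

For quasistatic motion the external work equals the change in potential energy: W_ext = qΔV = q(V_B − V_A).
At A: distances to the source charges are 1.56 m, 1.21 m, 2.51 m; V_A = Σ kqᵢ/rᵢ = -89.1 V.
At B: distances to the source charges are 0.0720 m, 0.272 m, 1.02 m; V_B = Σ kqᵢ/rᵢ = -1100 V.
ΔV = V_B − V_A = -1020 V.
W_ext = qΔV = (-7.49×10⁻⁹ C)(-1020 V) = 7.61×10⁻⁶ J.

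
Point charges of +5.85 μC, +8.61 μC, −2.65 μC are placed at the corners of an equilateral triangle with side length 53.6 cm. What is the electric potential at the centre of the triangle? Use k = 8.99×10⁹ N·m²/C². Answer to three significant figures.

3.43×10⁵ V

Electric potential is a scalar, so the contributions from each charge add algebraically: V = Σ kqᵢ/rᵢ.
The distance from each vertex to the centroid is a/√3 = 0.309 m.
V = k[(5.85×10⁻⁶)/(0.309) + (8.61×10⁻⁶)/(0.309) + (-2.65×10⁻⁶)/(0.309)] = 3.43×10⁵ V.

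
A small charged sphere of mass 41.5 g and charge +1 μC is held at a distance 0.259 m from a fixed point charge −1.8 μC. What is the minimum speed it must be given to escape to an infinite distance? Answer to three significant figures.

To just escape, total mechanical energy must reach zero at infinity: ½mv²_min + U = 0, so ½mv²_min = −U = |kQq|/r.
|U| = |kQq|/r = (8.99×10⁹ N·m²/C²)(1.80×10⁻⁶)(1.00×10⁻⁶)/(0.259) = 0.0625 J.
v_min = √(2|U|/m) = √(2·0.0625/0.0415) = 1.74 m/s.

1.74 m/s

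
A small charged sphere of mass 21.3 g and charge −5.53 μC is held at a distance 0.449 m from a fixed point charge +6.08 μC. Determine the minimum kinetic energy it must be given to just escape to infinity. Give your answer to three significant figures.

To just escape, total mechanical energy must reach zero at infinity: ½mv²_min + U = 0, so ½mv²_min = −U = |kQq|/r.
|U| = |kQq|/r = (8.99×10⁹ N·m²/C²)(6.08×10⁻⁶)(5.53×10⁻⁶)/(0.449) = 0.673 J.

0.673 J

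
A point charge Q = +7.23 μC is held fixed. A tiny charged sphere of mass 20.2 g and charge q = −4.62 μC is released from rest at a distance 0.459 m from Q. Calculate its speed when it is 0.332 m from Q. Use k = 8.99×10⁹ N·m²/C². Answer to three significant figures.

Only the electrostatic force acts, so mechanical energy is conserved: ½mv² = U₁ − U₂ = kQq(1/r₁ − 1/r₂).
U₁ − U₂ = (8.99×10⁹ N·m²/C²)(7.23×10⁻⁶ C)(-4.62×10⁻⁶ C)(1/0.459 − 1/0.332) = 0.250 J.
v = √(2·0.250/0.0202) = 4.98 m/s.

4.98 m/s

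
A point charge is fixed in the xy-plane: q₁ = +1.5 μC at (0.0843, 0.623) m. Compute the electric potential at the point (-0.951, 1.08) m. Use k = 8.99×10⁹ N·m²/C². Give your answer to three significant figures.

1.19×10⁴ V

The total potential is the scalar sum of each charge's contribution, V = Σ kqᵢ/rᵢ.
Distances from the field point to each charge: r₁ = 1.13 m.
V = k[(1.50×10⁻⁶)/(1.13)] = 1.19×10⁴ V.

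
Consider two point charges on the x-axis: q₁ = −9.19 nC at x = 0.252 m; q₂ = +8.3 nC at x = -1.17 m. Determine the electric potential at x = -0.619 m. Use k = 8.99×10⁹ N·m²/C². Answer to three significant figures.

Electric potential is a scalar, so the contributions from each charge add algebraically: V = Σ kqᵢ/rᵢ.
Distances from the field point to each charge: r₁ = 0.871 m, r₂ = 0.551 m.
V = k[(-9.19×10⁻⁹)/(0.871) + (8.30×10⁻⁹)/(0.551)] = 40.6 V.

40.6 V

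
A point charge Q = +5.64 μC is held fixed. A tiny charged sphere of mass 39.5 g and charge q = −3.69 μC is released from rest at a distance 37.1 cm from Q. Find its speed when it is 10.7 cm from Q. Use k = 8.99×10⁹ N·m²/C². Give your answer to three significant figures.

Only the electrostatic force acts, so mechanical energy is conserved: ½mv² = U₁ − U₂ = kQq(1/r₁ − 1/r₂).
U₁ − U₂ = (8.99×10⁹ N·m²/C²)(5.64×10⁻⁶ C)(-3.69×10⁻⁶ C)(1/0.371 − 1/0.107) = 1.24 J.
v = √(2·1.24/0.0395) = 7.94 m/s.

7.94 m/s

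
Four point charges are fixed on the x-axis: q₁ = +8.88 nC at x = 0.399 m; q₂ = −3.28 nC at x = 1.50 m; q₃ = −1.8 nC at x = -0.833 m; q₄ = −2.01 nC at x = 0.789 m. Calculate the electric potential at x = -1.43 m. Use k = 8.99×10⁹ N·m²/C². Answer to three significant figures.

The total potential is the scalar sum of each charge's contribution, V = Σ kqᵢ/rᵢ.
Distances from the field point to each charge: r₁ = 1.83 m, r₂ = 2.93 m, r₃ = 0.597 m, r₄ = 2.22 m.
V = k[(8.88×10⁻⁹)/(1.83) + (-3.28×10⁻⁹)/(2.93) + (-1.80×10⁻⁹)/(0.597) + (-2.01×10⁻⁹)/(2.22)] = -1.67 V.

-1.67 V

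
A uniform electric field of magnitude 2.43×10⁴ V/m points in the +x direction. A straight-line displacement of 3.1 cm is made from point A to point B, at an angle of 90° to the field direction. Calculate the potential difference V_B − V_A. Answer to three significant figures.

0 V

Only the component of displacement along E changes the potential: ΔV = −E·d·cosθ.
ΔV = −(2.43×10⁴ V/m)(0.0310 m)cos90° = 0 V.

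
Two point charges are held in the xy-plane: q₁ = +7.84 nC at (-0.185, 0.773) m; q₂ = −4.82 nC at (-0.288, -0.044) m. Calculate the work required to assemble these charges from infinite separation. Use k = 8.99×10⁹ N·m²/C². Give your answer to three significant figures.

The assembly work is the sum of pairwise potential energies, U = Σ_{i<j} kqᵢqⱼ/rᵢⱼ.
Pair separations: r₁₂ = 0.823 m.
U = (-4.13×10⁻⁷) = -4.13×10⁻⁷ J.

-4.13×10⁻⁷ J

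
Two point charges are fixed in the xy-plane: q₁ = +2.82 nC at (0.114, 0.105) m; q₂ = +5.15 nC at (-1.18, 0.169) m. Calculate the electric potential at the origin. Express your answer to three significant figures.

Electric potential is a scalar, so the contributions from each charge add algebraically: V = Σ kqᵢ/rᵢ.
Distances from the field point to each charge: r₁ = 0.155 m, r₂ = 1.19 m.
V = k[(2.82×10⁻⁹)/(0.155) + (5.15×10⁻⁹)/(1.19)] = 202 V.

202 V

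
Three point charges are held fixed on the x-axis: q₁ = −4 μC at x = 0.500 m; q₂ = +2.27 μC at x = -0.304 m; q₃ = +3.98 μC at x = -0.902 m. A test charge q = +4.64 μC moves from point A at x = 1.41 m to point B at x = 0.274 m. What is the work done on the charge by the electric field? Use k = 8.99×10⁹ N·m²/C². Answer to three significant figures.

The work done by the electric force is W_field = −ΔU = −q(V_B − V_A) = q(V_A − V_B).
At A: distances to the source charges are 0.910 m, 1.71 m, 2.31 m; V_A = Σ kqᵢ/rᵢ = -1.21×10⁴ V.
At B: distances to the source charges are 0.226 m, 0.578 m, 1.18 m; V_B = Σ kqᵢ/rᵢ = -9.34×10⁴ V.
ΔV = V_B − V_A = -8.12×10⁴ V.
W_field = −qΔV = −(4.64×10⁻⁶ C)(-8.12×10⁴ V) = 0.377 J.

0.377 J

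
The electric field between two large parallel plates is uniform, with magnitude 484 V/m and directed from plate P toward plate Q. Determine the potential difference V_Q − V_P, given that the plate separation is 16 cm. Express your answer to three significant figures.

In a uniform field, potential decreases in the direction of E: ΔV = −E·d for a displacement d parallel to E.
Going from P to Q is a displacement of 16 cm along the field, so V_Q − V_P = −Ed = -77.4 V.

-77.4 V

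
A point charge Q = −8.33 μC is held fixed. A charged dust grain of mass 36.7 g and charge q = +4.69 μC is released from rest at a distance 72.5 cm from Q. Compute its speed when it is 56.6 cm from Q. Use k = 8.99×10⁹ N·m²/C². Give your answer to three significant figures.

Only the electrostatic force acts, so mechanical energy is conserved: ½mv² = U₁ − U₂ = kQq(1/r₁ − 1/r₂).
U₁ − U₂ = (8.99×10⁹ N·m²/C²)(-8.33×10⁻⁶ C)(4.69×10⁻⁶ C)(1/0.725 − 1/0.566) = 0.136 J.
v = √(2·0.136/0.0367) = 2.72 m/s.

2.72 m/s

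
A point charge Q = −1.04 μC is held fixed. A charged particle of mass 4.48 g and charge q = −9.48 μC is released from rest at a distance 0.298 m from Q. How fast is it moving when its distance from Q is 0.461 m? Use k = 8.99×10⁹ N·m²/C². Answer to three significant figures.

Only the electrostatic force acts, so mechanical energy is conserved: ½mv² = U₁ − U₂ = kQq(1/r₁ − 1/r₂).
U₁ − U₂ = (8.99×10⁹ N·m²/C²)(-1.04×10⁻⁶ C)(-9.48×10⁻⁶ C)(1/0.298 − 1/0.461) = 0.105 J.
v = √(2·0.105/4.48×10⁻³) = 6.85 m/s.

6.85 m/s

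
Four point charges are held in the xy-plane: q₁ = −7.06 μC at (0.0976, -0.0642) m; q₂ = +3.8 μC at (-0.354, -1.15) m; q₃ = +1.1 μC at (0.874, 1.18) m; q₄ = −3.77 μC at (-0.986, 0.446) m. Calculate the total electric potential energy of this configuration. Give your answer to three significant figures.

-0.132 J

The assembly work is the sum of pairwise potential energies, U = Σ_{i<j} kqᵢqⱼ/rᵢⱼ.
Pair separations: r₁₂ = 1.18 m, r₁₃ = 1.47 m, r₁₄ = 1.20 m, r₂₃ = 2.63 m, r₂₄ = 1.72 m, r₃₄ = 2.00 m.
Summing all 6 pair terms gives U = -0.132 J.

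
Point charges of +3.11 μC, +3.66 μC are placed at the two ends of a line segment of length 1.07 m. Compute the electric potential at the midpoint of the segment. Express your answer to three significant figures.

Electric potential is a scalar, so the contributions from each charge add algebraically: V = Σ kqᵢ/rᵢ.
Each charge is 0.535 m from the midpoint.
V = k[(3.11×10⁻⁶)/(0.535) + (3.66×10⁻⁶)/(0.535)] = 1.14×10⁵ V.

1.14×10⁵ V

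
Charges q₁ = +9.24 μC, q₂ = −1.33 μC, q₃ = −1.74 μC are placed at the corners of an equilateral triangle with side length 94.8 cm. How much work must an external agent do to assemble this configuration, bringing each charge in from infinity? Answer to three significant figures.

-0.247 J

The work to assemble the configuration equals its total potential energy, U = Σ kqᵢqⱼ/rᵢⱼ over all pairs.
All three pair separations equal the side length, 0.948 m.
U = (-0.117) + (-0.152) + (0.0219) = -0.247 J.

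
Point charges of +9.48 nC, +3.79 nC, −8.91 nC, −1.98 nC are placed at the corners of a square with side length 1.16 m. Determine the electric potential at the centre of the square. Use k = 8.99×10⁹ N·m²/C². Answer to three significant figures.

26.1 V

The total potential is the scalar sum of each charge's contribution, V = Σ kqᵢ/rᵢ.
The distance from each corner to the centre is a√2/2 = 0.820 m.
V = k[(9.48×10⁻⁹)/(0.820) + (3.79×10⁻⁹)/(0.820) + (-8.91×10⁻⁹)/(0.820) + (-1.98×10⁻⁹)/(0.820)] = 26.1 V.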